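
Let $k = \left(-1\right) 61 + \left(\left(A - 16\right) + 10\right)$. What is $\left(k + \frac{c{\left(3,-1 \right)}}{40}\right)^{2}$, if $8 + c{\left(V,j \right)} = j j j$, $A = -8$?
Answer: $\frac{9054081}{1600} \approx 5658.8$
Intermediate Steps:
$c{\left(V,j \right)} = -8 + j^{3}$ ($c{\left(V,j \right)} = -8 + j j j = -8 + j^{2} j = -8 + j^{3}$)
$k = -75$ ($k = \left(-1\right) 61 + \left(\left(-8 - 16\right) + 10\right) = -61 + \left(-24 + 10\right) = -61 - 14 = -75$)
$\left(k + \frac{c{\left(3,-1 \right)}}{40}\right)^{2} = \left(-75 + \frac{-8 + \left(-1\right)^{3}}{40}\right)^{2} = \left(-75 + \left(-8 - 1\right) \frac{1}{40}\right)^{2} = \left(-75 - \frac{9}{40}\right)^{2} = \left(- \frac{3009}{40}\right)^{2} = \frac{9054081}{1600}$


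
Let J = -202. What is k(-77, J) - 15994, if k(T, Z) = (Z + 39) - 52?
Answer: -16209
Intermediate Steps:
k(T, Z) = -13 + Z (k(T, Z) = (39 + Z) - 52 = -13 + Z)
k(-77, J) - 15994 = (-13 - 202) - 15994 = -215 - 15994 = -16209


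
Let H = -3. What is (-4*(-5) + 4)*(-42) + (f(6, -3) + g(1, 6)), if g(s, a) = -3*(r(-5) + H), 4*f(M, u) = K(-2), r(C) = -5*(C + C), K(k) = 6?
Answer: -2295/2 ≈ -1147.5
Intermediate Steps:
r(C) = -10*C
f(M, u) = 3/2 (f(M, u) = (¼)*6 = 3/2)
g(s, a) = -141 (g(s, a) = -3*(-10*(-5) - 3) = -3*(50 - 3) = -3*47 = -141)
(-4*(-5) + 4)*(-42) + (f(6, -3) + g(1, 6)) = (-4*(-5) + 4)*(-42) + (3/2 - 141) = (20 + 4)*(-42) - 279/2 = 24*(-42) - 279/2 = -1008 - 279/2 = -2295/2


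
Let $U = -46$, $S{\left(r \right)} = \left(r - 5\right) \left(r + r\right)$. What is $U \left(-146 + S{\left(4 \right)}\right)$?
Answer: $7084$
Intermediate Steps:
$S{\left(r \right)} = 2 r \left(-5 + r\right)$ ($S{\left(r \right)} = \left(-5 + r\right) 2 r = 2 r \left(-5 + r\right)$)
$U \left(-146 + S{\left(4 \right)}\right) = - 46 \left(-146 + 2 \cdot 4 \left(-5 + 4\right)\right) = - 46 \left(-146 + 2 \cdot 4 \left(-1\right)\right) = - 46 \left(-146 - 8\right) = \left(-46\right) \left(-154\right) = 7084$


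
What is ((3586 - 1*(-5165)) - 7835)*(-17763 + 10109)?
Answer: -7011064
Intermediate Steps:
((3586 - 1*(-5165)) - 7835)*(-17763 + 10109) = ((3586 + 5165) - 7835)*(-7654) = (8751 - 7835)*(-7654) = 916*(-7654) = -7011064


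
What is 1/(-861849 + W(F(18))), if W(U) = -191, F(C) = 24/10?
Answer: -1/862040 ≈ -1.1600e-6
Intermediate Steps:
F(C) = 12/5 (F(C) = 24*(⅒) = 12/5)
1/(-861849 + W(F(18))) = 1/(-861849 - 191) = 1/(-862040) = -1/862040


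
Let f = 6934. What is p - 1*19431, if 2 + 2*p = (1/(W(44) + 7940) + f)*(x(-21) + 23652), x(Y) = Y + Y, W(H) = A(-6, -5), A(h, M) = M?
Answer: 43291476489/529 ≈ 8.1836e+7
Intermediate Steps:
W(H) = -5
x(Y) = 2*Y
p = 43301755488/529 (p = -1 + ((1/(-5 + 7940) + 6934)*(2*(-21) + 23652))/2 = -1 + ((1/7935 + 6934)*(-42 + 23652))/2 = -1 + ((1/7935 + 6934)*23610)/2 = -1 + ((55021291/7935)*23610)/2 = -1 + (1/2)*(86603512034/529) = -1 + 43301756017/529 = 43301755488/529 ≈ 8.1856e+7)
p - 1*19431 = 43301755488/529 - 1*19431 = 43301755488/529 - 19431 = 43291476489/529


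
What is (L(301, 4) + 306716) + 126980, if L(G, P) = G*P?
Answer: 434900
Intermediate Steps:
(L(301, 4) + 306716) + 126980 = (301*4 + 306716) + 126980 = (1204 + 306716) + 126980 = 307920 + 126980 = 434900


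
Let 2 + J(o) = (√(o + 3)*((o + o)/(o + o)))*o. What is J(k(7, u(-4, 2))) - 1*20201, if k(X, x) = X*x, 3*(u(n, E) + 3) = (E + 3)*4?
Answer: -20203 + 77*√258/9 ≈ -20066.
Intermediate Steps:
u(n, E) = 1 + 4*E/3 (u(n, E) = -3 + ((E + 3)*4)/3 = -3 + ((3 + E)*4)/3 = -3 + (12 + 4*E)/3 = -3 + (4 + 4*E/3) = 1 + 4*E/3)
J(o) = -2 + o*√(3 + o) (J(o) = -2 + (√(o + 3)*((o + o)/(o + o)))*o = -2 + (√(3 + o)*((2*o)/((2*o))))*o = -2 + (√(3 + o)*((2*o)*(1/(2*o))))*o = -2 + (√(3 + o)*1)*o = -2 + √(3 + o)*o = -2 + o*√(3 + o))
J(k(7, u(-4, 2))) - 1*20201 = (-2 + (7*(1 + (4/3)*2))*√(3 + 7*(1 + (4/3)*2))) - 1*20201 = (-2 + (7*(1 + 8/3))*√(3 + 7*(1 + 8/3))) - 20201 = (-2 + (7*(11/3))*√(3 + 7*(11/3))) - 20201 = (-2 + 77*√(3 + 77/3)/3) - 20201 = (-2 + 77*√(86/3)/3) - 20201 = (-2 + 77*(√258/3)/3) - 20201 = (-2 + 77*√258/9) - 20201 = -20203 + 77*√258/9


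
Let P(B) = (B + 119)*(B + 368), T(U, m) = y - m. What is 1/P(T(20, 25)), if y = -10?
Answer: 1/27972 ≈ 3.5750e-5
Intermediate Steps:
T(U, m) = -10 - m
P(B) = (119 + B)*(368 + B)
1/P(T(20, 25)) = 1/(43792 + (-10 - 1*25)**2 + 487*(-10 - 1*25)) = 1/(43792 + (-10 - 25)**2 + 487*(-10 - 25)) = 1/(43792 + (-35)**2 + 487*(-35)) = 1/(43792 + 1225 - 17045) = 1/27972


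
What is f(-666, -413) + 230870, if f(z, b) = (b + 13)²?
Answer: 390870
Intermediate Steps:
f(z, b) = (13 + b)²
f(-666, -413) + 230870 = (13 - 413)² + 230870 = (-400)² + 230870 = 160000 + 230870 = 390870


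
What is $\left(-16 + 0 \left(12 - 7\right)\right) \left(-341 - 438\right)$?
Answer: $12464$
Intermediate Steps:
$\left(-16 + 0 \left(12 - 7\right)\right) \left(-341 - 438\right) = \left(-16 + 0 \cdot 5\right) \left(-779\right) = \left(-16 + 0\right) \left(-779\right) = \left(-16\right) \left(-779\right) = 12464$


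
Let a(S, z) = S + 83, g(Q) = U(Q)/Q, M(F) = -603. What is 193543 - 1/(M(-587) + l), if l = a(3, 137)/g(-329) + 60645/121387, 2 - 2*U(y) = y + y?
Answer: 2667923508306602/13784655029 ≈ 1.9354e+5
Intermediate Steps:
U(y) = 1 - y (U(y) = 1 - (y + y)/2 = 1 - y)
g(Q) = (1 - Q)/Q
a(S, z) = 83 + S
l = -1707255464/20028855 (l = (83 + 3)/(((1 - 1*(-329))/(-329))) + 60645/121387 = 86/((-(1 + 329)/329)) + 60645*(1/121387) = 86/((-1/329*330)) + 60645/121387 = 86/(-330/329) + 60645/121387 = 86*(-329/330) + 60645/121387 = -14147/165 + 60645/121387 = -1707255464/20028855 ≈ -85.240)
193543 - 1/(M(-587) + l) = 193543 - 1/(-603 - 1707255464/20028855) = 193543 - 1/(-13784655029/20028855) = 193543 - 1*(-20028855/13784655029) = 193543 + 20028855/13784655029 = 2667923508306602/13784655029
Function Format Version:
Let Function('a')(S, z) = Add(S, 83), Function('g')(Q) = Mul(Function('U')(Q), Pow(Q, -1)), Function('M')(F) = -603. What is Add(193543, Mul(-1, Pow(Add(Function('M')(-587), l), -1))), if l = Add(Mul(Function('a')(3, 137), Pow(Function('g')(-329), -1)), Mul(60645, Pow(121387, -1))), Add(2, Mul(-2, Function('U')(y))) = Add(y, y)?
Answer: Rational(2667923508306602, 13784655029) ≈ 1.9354e+5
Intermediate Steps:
Function('U')(y) = Add(1, Mul(-1, y)) (Function('U')(y) = Add(1, Mul(Rational(-1, 2), Add(y, y))) = Add(1, Mul(Rational(-1, 2), Mul(2, y))) = Add(1, Mul(-1, y)))
Function('g')(Q) = Mul(Pow(Q, -1), Add(1, Mul(-1, Q))) (Function('g')(Q) = Mul(Add(1, Mul(-1, Q)), Pow(Q, -1)) = Mul(Pow(Q, -1), Add(1, Mul(-1, Q))))
Function('a')(S, z) = Add(83, S)
l = Rational(-1707255464, 20028855) (l = Add(Mul(Add(83, 3), Pow(Mul(Pow(-329, -1), Add(1, Mul(-1, -329))), -1)), Mul(60645, Pow(121387, -1))) = Add(Mul(86, Pow(Mul(Rational(-1, 329), Add(1, 329)), -1)), Mul(60645, Rational(1, 121387))) = Add(Mul(86, Pow(Mul(Rational(-1, 329), 330), -1)), Rational(60645, 121387)) = Add(Mul(86, Pow(Rational(-330, 329), -1)), Rational(60645, 121387)) = Add(Mul(86, Rational(-329, 330)), Rational(60645, 121387)) = Add(Rational(-14147, 165), Rational(60645, 121387)) = Rational(-1707255464, 20028855) ≈ -85.240)
Add(193543, Mul(-1, Pow(Add(Function('M')(-587), l), -1))) = Add(193543, Mul(-1, Pow(Add(-603, Rational(-1707255464, 20028855)), -1))) = Add(193543, Mul(-1, Pow(Rational(-13784655029, 20028855), -1))) = Add(193543, Mul(-1, Rational(-20028855, 13784655029))) = Add(193543, Rational(20028855, 13784655029)) = Rational(2667923508306602, 13784655029)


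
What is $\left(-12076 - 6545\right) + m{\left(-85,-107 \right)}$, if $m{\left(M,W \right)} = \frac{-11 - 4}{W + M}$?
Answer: $- \frac{1191739}{64} \approx -18621.0$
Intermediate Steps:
$m{\left(M,W \right)} = - \frac{15}{M + W}$
$\left(-12076 - 6545\right) + m{\left(-85,-107 \right)} = \left(-12076 - 6545\right) - \frac{15}{-85 - 107} = -18621 - \frac{15}{-192} = -18621 - - \frac{5}{64} = -18621 + \frac{5}{64} = - \frac{1191739}{64}$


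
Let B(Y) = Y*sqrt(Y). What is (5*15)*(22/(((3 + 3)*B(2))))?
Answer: 275*sqrt(2)/4 ≈ 97.227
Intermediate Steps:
B(Y) = Y**(3/2)
(5*15)*(22/(((3 + 3)*B(2)))) = (5*15)*(22/(((3 + 3)*2**(3/2)))) = 75*(22/((6*(2*sqrt(2))))) = 75*(22/((12*sqrt(2)))) = 75*(22*(sqrt(2)/24)) = 75*(11*sqrt(2)/12) = 275*sqrt(2)/4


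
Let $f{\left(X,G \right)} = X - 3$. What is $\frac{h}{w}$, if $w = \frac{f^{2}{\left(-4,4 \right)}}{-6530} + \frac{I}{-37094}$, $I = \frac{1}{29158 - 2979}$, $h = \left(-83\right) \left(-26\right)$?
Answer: $- \frac{3421065198549310}{11895778501} \approx -2.8759 \cdot 10^{5}$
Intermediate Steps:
$f{\left(X,G \right)} = -3 + X$
$h = 2158$
$I = \frac{1}{26179} \approx 3.8199 \cdot 10^{-5}$
$w = - \frac{11895778501}{1585294345945}$ ($w = \frac{\left(-3 - 4\right)^{2}}{-6530} + \frac{1}{26179 \left(-37094\right)} = \left(-7\right)^{2} \left(- \frac{1}{6530}\right) + \frac{1}{26179} \left(- \frac{1}{37094}\right) = 49 \left(- \frac{1}{6530}\right) - \frac{1}{971083826} = - \frac{49}{6530} - \frac{1}{971083826} = - \frac{11895778501}{1585294345945} \approx -0.0075038$)
$\frac{h}{w} = \frac{2158}{- \frac{11895778501}{1585294345945}} = 2158 \left(- \frac{1585294345945}{11895778501}\right) = - \frac{3421065198549310}{11895778501}$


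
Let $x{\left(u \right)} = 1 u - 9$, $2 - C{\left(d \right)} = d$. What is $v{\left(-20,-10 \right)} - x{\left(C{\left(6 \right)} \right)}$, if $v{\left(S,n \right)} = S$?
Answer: $-7$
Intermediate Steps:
$C{\left(d \right)} = 2 - d$
$x{\left(u \right)} = -9 + u$ ($x{\left(u \right)} = u - 9 = -9 + u$)
$v{\left(-20,-10 \right)} - x{\left(C{\left(6 \right)} \right)} = -20 - \left(-9 + \left(2 - 6\right)\right) = -20 - \left(-9 - 4\right) = -20 - -13 = -20 + 13 = -7$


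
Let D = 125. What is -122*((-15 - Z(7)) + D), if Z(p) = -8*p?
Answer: -20252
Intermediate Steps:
-122*((-15 - Z(7)) + D) = -122*((-15 - (-8)*7) + 125) = -122*((-15 - 1*(-56)) + 125) = -122*((-15 + 56) + 125) = -122*(41 + 125) = -122*166 = -20252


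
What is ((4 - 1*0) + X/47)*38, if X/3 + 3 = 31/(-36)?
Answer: 40223/282 ≈ 142.63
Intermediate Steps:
X = -139/12 (X = -9 + 3*(31/(-36)) = -9 + 3*(31*(-1/36)) = -9 + 3*(-31/36) = -9 - 31/12 = -139/12 ≈ -11.583)
((4 - 1*0) + X/47)*38 = ((4 - 1*0) - 139/12/47)*38 = ((4 + 0) - 139/12*1/47)*38 = (4 - 139/564)*38 = (2117/564)*38 = 40223/282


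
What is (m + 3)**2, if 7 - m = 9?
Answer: 1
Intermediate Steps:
m = -2 (m = 7 - 1*9 = 7 - 9 = -2)
(m + 3)**2 = (-2 + 3)**2 = 1**2 = 1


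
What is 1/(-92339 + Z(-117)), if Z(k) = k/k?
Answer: -1/92338 ≈ -1.0830e-5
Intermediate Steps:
Z(k) = 1
1/(-92339 + Z(-117)) = 1/(-92339 + 1) = 1/(-92338) = -1/92338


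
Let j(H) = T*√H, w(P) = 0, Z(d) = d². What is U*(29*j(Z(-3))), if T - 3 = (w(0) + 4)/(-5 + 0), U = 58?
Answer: 55506/5 ≈ 11101.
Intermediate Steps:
T = 11/5 (T = 3 + (0 + 4)/(-5 + 0) = 3 + 4/(-5) = 3 + 4*(-⅕) = 3 - ⅘ = 11/5 ≈ 2.2000)
j(H) = 11*√H/5
U*(29*j(Z(-3))) = 58*(29*(11*√((-3)²)/5)) = 58*(29*(11*√9/5)) = 58*(29*((11/5)*3)) = 58*(29*(33/5)) = 58*(957/5) = 55506/5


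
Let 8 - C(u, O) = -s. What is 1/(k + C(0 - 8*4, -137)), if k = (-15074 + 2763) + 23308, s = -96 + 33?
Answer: 1/10942 ≈ 9.1391e-5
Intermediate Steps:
s = -63
C(u, O) = -55 (C(u, O) = 8 - (-1)*(-63) = 8 - 1*63 = 8 - 63 = -55)
k = 10997 (k = -12311 + 23308 = 10997)
1/(k + C(0 - 8*4, -137)) = 1/(10997 - 55) = 1/10942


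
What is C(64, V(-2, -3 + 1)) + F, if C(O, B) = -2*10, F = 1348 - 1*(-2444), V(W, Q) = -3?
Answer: 3772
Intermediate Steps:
F = 3792 (F = 1348 + 2444 = 3792)
C(O, B) = -20
C(64, V(-2, -3 + 1)) + F = -20 + 3792 = 3772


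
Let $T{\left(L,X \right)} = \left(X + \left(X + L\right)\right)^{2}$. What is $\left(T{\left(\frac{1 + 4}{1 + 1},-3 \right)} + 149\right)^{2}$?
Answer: $\frac{416025}{16} \approx 26002.0$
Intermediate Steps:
$T{\left(L,X \right)} = \left(L + 2 X\right)^{2}$ ($T{\left(L,X \right)} = \left(X + \left(L + X\right)\right)^{2} = \left(L + 2 X\right)^{2}$)
$\left(T{\left(\frac{1 + 4}{1 + 1},-3 \right)} + 149\right)^{2} = \left(\left(\frac{1 + 4}{1 + 1} + 2 \left(-3\right)\right)^{2} + 149\right)^{2} = \left(\left(\frac{5}{2} - 6\right)^{2} + 149\right)^{2} = \left(\left(- \frac{7}{2}\right)^{2} + 149\right)^{2} = \left(\frac{49}{4} + 149\right)^{2} = \left(\frac{645}{4}\right)^{2} = \frac{416025}{16}$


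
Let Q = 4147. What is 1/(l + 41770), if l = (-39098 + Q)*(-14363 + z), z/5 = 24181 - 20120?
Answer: -1/207637072 ≈ -4.8161e-9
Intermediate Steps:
z = 20305 (z = 5*(24181 - 20120) = 5*4061 = 20305)
l = -207678842 (l = (-39098 + 4147)*(-14363 + 20305) = -34951*5942 = -207678842)
1/(l + 41770) = 1/(-207678842 + 41770) = 1/(-207637072) = -1/207637072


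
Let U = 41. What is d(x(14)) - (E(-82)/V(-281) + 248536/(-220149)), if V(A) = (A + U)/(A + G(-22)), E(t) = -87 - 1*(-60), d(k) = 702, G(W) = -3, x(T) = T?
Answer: 3236537891/4402980 ≈ 735.08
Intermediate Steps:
E(t) = -27 (E(t) = -87 + 60 = -27)
V(A) = (41 + A)/(-3 + A) (V(A) = (A + 41)/(A - 3) = (41 + A)/(-3 + A))
d(x(14)) - (E(-82)/V(-281) + 248536/(-220149)) = 702 - (-27*(-3 - 281)/(41 - 281) + 248536/(-220149)) = 702 - (-27/(-240/(-284)) + 248536*(-1/220149)) = 702 - (-27/((-1/284*(-240))) - 248536/220149) = 702 - (-27/60/71 - 248536/220149) = 702 - (-27*71/60 - 248536/220149) = 702 - (-639/20 - 248536/220149) = 702 - 1*(-145645931/4402980) = 702 + 145645931/4402980 = 3236537891/4402980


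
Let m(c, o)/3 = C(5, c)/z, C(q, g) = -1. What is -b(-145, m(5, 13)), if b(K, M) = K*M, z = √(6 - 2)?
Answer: -435/2 ≈ -217.50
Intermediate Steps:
z = 2 (z = √4 = 2)
m(c, o) = -3/2 (m(c, o) = 3*(-1/2) = 3*(-1*½) = 3*(-½) = -3/2)
-b(-145, m(5, 13)) = -(-145)*(-3)/2 = -1*435/2 = -435/2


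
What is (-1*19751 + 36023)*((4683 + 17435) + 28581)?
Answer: 824974128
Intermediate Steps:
(-1*19751 + 36023)*((4683 + 17435) + 28581) = (-19751 + 36023)*(22118 + 28581) = 16272*50699 = 824974128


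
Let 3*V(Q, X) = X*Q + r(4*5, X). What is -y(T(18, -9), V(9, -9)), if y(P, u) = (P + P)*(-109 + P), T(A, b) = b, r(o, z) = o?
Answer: -2124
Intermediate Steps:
V(Q, X) = 20/3 + Q*X/3 (V(Q, X) = (X*Q + 4*5)/3 = (Q*X + 20)/3 = (20 + Q*X)/3 = 20/3 + Q*X/3)
y(P, u) = 2*P*(-109 + P) (y(P, u) = (2*P)*(-109 + P) = 2*P*(-109 + P))
-y(T(18, -9), V(9, -9)) = -2*(-9)*(-109 - 9) = -2*(-9)*(-118) = -1*2124 = -2124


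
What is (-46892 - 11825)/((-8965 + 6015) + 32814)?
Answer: -58717/29864 ≈ -1.9661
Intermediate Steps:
(-46892 - 11825)/((-8965 + 6015) + 32814) = -58717/(-2950 + 32814) = -58717/29864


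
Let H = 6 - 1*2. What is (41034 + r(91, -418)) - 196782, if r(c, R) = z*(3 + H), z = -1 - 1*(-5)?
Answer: -155720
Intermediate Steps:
H = 4 (H = 6 - 2 = 4)
z = 4 (z = -1 + 5 = 4)
r(c, R) = 28 (r(c, R) = 4*(3 + 4) = 4*7 = 28)
(41034 + r(91, -418)) - 196782 = (41034 + 28) - 196782 = 41062 - 196782 = -155720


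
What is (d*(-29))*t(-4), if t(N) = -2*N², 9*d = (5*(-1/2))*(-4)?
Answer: 9280/9 ≈ 1031.1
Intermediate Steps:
d = 10/9 (d = ((5*(-1/2))*(-4))/9 = ((5*(-1*½))*(-4))/9 = ((5*(-½))*(-4))/9 = (-5/2*(-4))/9 = (⅑)*10 = 10/9 ≈ 1.1111)
(d*(-29))*t(-4) = ((10/9)*(-29))*(-2*(-4)²) = -(-580)*16/9 = -290/9*(-32) = 9280/9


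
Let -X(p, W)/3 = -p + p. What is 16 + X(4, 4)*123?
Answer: 16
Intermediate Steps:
X(p, W) = 0 (X(p, W) = -3*(-p + p) = -3*0 = 0)
16 + X(4, 4)*123 = 16 + 0*123 = 16 + 0 = 16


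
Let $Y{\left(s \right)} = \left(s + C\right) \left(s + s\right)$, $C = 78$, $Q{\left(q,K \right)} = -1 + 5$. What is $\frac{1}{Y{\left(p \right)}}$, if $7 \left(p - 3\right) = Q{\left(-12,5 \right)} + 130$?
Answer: $\frac{49}{217310} \approx 0.00022548$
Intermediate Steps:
$Q{\left(q,K \right)} = 4$
$p = \frac{155}{7}$ ($p = 3 + \frac{4 + 130}{7} = 3 + \frac{1}{7} \cdot 134 = 3 + \frac{134}{7} = \frac{155}{7} \approx 22.143$)
$Y{\left(s \right)} = 2 s \left(78 + s\right)$ ($Y{\left(s \right)} = \left(s + 78\right) \left(s + s\right) = \left(78 + s\right) 2 s = 2 s \left(78 + s\right)$)
$\frac{1}{Y{\left(p \right)}} = \frac{1}{2 \cdot \frac{155}{7} \left(78 + \frac{155}{7}\right)} = \frac{1}{2 \cdot \frac{155}{7} \cdot \frac{701}{7}} = \frac{1}{\frac{217310}{49}} = \frac{49}{217310}$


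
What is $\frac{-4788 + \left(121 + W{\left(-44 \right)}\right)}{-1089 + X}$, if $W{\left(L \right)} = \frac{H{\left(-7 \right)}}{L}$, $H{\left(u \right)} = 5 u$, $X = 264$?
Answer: $\frac{205313}{36300} \approx 5.656$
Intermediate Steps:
$W{\left(L \right)} = - \frac{35}{L}$ ($W{\left(L \right)} = \frac{5 \left(-7\right)}{L} = - \frac{35}{L}$)
$\frac{-4788 + \left(121 + W{\left(-44 \right)}\right)}{-1089 + X} = \frac{-4788 + \left(121 - \frac{35}{-44}\right)}{-1089 + 264} = \frac{-4788 + \left(121 - - \frac{35}{44}\right)}{-825} = \left(-4788 + \left(121 + \frac{35}{44}\right)\right) \left(- \frac{1}{825}\right) = \left(-4788 + \frac{5359}{44}\right) \left(- \frac{1}{825}\right) = \left(- \frac{205313}{44}\right) \left(- \frac{1}{825}\right) = \frac{205313}{36300}$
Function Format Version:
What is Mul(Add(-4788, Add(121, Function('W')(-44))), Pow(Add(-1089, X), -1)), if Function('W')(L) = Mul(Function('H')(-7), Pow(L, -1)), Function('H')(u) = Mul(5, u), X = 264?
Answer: Rational(205313, 36300) ≈ 5.6560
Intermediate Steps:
Function('W')(L) = Mul(-35, Pow(L, -1)) (Function('W')(L) = Mul(Mul(5, -7), Pow(L, -1)) = Mul(-35, Pow(L, -1)))
Mul(Add(-4788, Add(121, Function('W')(-44))), Pow(Add(-1089, X), -1)) = Mul(Add(-4788, Add(121, Mul(-35, Pow(-44, -1)))), Pow(Add(-1089, 264), -1)) = Mul(Add(-4788, Add(121, Mul(-35, Rational(-1, 44)))), Pow(-825, -1)) = Mul(Add(-4788, Add(121, Rational(35, 44))), Rational(-1, 825)) = Mul(Add(-4788, Rational(5359, 44)), Rational(-1, 825)) = Mul(Rational(-205313, 44), Rational(-1, 825)) = Rational(205313, 36300)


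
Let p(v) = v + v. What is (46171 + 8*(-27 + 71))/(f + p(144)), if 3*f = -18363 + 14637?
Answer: -46523/954 ≈ -48.766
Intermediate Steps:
f = -1242 (f = (-18363 + 14637)/3 = (⅓)*(-3726) = -1242)
p(v) = 2*v
(46171 + 8*(-27 + 71))/(f + p(144)) = (46171 + 8*(-27 + 71))/(-1242 + 2*144) = (46171 + 8*44)/(-1242 + 288) = (46171 + 352)/(-954) = 46523*(-1/954) = -46523/954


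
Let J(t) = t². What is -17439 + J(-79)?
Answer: -11198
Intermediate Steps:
-17439 + J(-79) = -17439 + (-79)² = -17439 + 6241 = -11198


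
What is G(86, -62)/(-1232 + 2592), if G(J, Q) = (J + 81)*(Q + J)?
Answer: 501/170 ≈ 2.9471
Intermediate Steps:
G(J, Q) = (81 + J)*(J + Q)
G(86, -62)/(-1232 + 2592) = (86² + 81*86 + 81*(-62) + 86*(-62))/(-1232 + 2592) = (7396 + 6966 - 5022 - 5332)/1360 = 4008*(1/1360) = 501/170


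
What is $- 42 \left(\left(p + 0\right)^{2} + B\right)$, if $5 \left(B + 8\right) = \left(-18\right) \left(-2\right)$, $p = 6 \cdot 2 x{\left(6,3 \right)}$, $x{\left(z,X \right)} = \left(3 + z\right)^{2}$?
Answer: $- \frac{198404472}{5} \approx -3.9681 \cdot 10^{7}$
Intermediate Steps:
$p = 972$ ($p = 6 \cdot 2 \left(3 + 6\right)^{2} = 12 \cdot 9^{2} = 12 \cdot 81 = 972$)
$B = - \frac{4}{5}$ ($B = -8 + \frac{\left(-18\right) \left(-2\right)}{5} = -8 + \frac{1}{5} \cdot 36 = -8 + \frac{36}{5} = - \frac{4}{5} \approx -0.8$)
$- 42 \left(\left(p + 0\right)^{2} + B\right) = - 42 \left(\left(972 + 0\right)^{2} - \frac{4}{5}\right) = - 42 \left(972^{2} - \frac{4}{5}\right) = - 42 \left(944784 - \frac{4}{5}\right) = \left(-42\right) \frac{4723916}{5} = - \frac{198404472}{5}$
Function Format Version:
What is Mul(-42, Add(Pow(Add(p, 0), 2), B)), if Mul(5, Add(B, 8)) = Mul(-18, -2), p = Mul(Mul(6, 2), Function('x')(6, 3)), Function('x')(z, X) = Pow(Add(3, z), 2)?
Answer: Rational(-198404472, 5) ≈ -3.9681e+7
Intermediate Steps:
p = 972 (p = Mul(Mul(6, 2), Pow(Add(3, 6), 2)) = Mul(12, Pow(9, 2)) = Mul(12, 81) = 972)
B = Rational(-4, 5) (B = Add(-8, Mul(Rational(1, 5), Mul(-18, -2))) = Add(-8, Mul(Rational(1, 5), 36)) = Add(-8, Rational(36, 5)) = Rational(-4, 5) ≈ -0.80000)
Mul(-42, Add(Pow(Add(p, 0), 2), B)) = Mul(-42, Add(Pow(Add(972, 0), 2), Rational(-4, 5))) = Mul(-42, Add(Pow(972, 2), Rational(-4, 5))) = Mul(-42, Add(944784, Rational(-4, 5))) = Mul(-42, Rational(4723916, 5)) = Rational(-198404472, 5)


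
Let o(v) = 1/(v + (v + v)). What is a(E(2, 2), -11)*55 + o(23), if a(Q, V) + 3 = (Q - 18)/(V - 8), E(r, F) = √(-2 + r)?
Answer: -147986/1311 ≈ -112.88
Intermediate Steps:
a(Q, V) = -3 + (-18 + Q)/(-8 + V) (a(Q, V) = -3 + (Q - 18)/(V - 8) = -3 + (-18 + Q)/(-8 + V))
o(v) = 1/(3*v) (o(v) = 1/(v + 2*v) = 1/(3*v))
a(E(2, 2), -11)*55 + o(23) = ((6 + √(-2 + 2) - 3*(-11))/(-8 - 11))*55 + (⅓)/23 = ((6 + √0 + 33)/(-19))*55 + (⅓)*(1/23) = -(6 + 0 + 33)/19*55 + 1/69 = -1/19*39*55 + 1/69 = -39/19*55 + 1/69 = -2145/19 + 1/69 = -147986/1311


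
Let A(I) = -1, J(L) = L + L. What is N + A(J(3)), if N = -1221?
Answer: -1222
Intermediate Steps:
J(L) = 2*L
N + A(J(3)) = -1221 - 1 = -1222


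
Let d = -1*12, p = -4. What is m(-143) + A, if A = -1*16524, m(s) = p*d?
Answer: -16476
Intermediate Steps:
d = -12
m(s) = 48 (m(s) = -4*(-12) = 48)
A = -16524
m(-143) + A = 48 - 16524 = -16476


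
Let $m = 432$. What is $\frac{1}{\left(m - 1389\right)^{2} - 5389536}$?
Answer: $- \frac{1}{4473687} \approx -2.2353 \cdot 10^{-7}$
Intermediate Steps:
$\frac{1}{\left(m - 1389\right)^{2} - 5389536} = \frac{1}{\left(432 - 1389\right)^{2} - 5389536} = \frac{1}{\left(-957\right)^{2} - 5389536} = \frac{1}{915849 - 5389536} = \frac{1}{-4473687} = - \frac{1}{4473687}$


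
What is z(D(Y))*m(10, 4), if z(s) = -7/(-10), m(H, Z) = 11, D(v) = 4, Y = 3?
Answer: 77/10 ≈ 7.7000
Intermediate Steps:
z(s) = 7/10 (z(s) = -7*(-⅒) = 7/10)
z(D(Y))*m(10, 4) = (7/10)*11 = 77/10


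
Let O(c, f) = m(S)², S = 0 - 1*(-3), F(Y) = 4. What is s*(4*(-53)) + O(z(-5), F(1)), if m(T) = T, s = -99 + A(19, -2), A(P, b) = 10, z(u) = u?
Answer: 18877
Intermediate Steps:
S = 3 (S = 0 + 3 = 3)
s = -89 (s = -99 + 10 = -89)
O(c, f) = 9 (O(c, f) = 3² = 9)
s*(4*(-53)) + O(z(-5), F(1)) = -356*(-53) + 9 = -89*(-212) + 9 = 18868 + 9 = 18877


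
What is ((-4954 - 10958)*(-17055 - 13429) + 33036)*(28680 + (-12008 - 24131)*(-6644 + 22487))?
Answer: -277726997265262668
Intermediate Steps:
((-4954 - 10958)*(-17055 - 13429) + 33036)*(28680 + (-12008 - 24131)*(-6644 + 22487)) = (-15912*(-30484) + 33036)*(28680 - 36139*15843) = (485061408 + 33036)*(28680 - 572550177) = 485094444*(-572521497) = -277726997265262668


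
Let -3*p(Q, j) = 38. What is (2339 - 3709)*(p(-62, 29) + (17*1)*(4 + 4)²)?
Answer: -4419620/3 ≈ -1.4732e+6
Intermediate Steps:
p(Q, j) = -38/3 (p(Q, j) = -⅓*38 = -38/3)
(2339 - 3709)*(p(-62, 29) + (17*1)*(4 + 4)²) = (2339 - 3709)*(-38/3 + (17*1)*(4 + 4)²) = -1370*(-38/3 + 17*8²) = -1370*(-38/3 + 17*64) = -1370*(-38/3 + 1088) = -1370*3226/3 = -4419620/3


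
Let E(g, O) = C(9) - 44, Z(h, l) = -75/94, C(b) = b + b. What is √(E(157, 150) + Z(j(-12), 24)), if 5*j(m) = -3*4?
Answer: I*√236786/94 ≈ 5.1767*I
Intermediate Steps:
C(b) = 2*b
j(m) = -12/5 (j(m) = (-3*4)/5 = (⅕)*(-12) = -12/5)
Z(h, l) = -75/94 (Z(h, l) = -75*1/94 = -75/94)
E(g, O) = -26 (E(g, O) = 2*9 - 44 = 18 - 44 = -26)
√(E(157, 150) + Z(j(-12), 24)) = √(-26 - 75/94) = √(-2519/94) = I*√236786/94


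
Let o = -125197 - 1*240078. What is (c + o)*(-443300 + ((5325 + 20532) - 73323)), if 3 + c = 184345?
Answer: 88795764678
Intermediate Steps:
c = 184342 (c = -3 + 184345 = 184342)
o = -365275 (o = -125197 - 240078 = -365275)
(c + o)*(-443300 + ((5325 + 20532) - 73323)) = (184342 - 365275)*(-443300 + ((5325 + 20532) - 73323)) = -180933*(-443300 + (25857 - 73323)) = -180933*(-443300 - 47466) = -180933*(-490766) = 88795764678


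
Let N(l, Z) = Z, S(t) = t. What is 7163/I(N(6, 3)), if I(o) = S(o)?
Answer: 7163/3 ≈ 2387.7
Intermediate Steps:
I(o) = o
7163/I(N(6, 3)) = 7163/3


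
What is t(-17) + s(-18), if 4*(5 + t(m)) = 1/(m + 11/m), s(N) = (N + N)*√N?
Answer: -6017/1200 - 108*I*√2 ≈ -5.0142 - 152.74*I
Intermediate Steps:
s(N) = 2*N^(3/2) (s(N) = (2*N)*√N = 2*N^(3/2))
t(m) = -5 + 1/(4*(m + 11/m))
t(-17) + s(-18) = (-220 - 17 - 20*(-17)²)/(4*(11 + (-17)²)) + 2*(-18)^(3/2) = (-220 - 17 - 20*289)/(4*(11 + 289)) + 2*(-54*I*√2) = (¼)*(-220 - 17 - 5780)/300 - 108*I*√2 = (¼)*(1/300)*(-6017) - 108*I*√2 = -6017/1200 - 108*I*√2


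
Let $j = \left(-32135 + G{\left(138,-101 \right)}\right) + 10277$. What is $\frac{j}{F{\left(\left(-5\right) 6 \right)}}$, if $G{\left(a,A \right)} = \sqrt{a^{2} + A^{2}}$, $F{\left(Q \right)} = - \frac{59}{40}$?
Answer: $\frac{874320}{59} - \frac{40 \sqrt{29245}}{59} \approx 14703.0$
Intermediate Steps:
$F{\left(Q \right)} = - \frac{59}{40}$ ($F{\left(Q \right)} = \left(-59\right) \frac{1}{40} = - \frac{59}{40}$)
$G{\left(a,A \right)} = \sqrt{A^{2} + a^{2}}$
$j = -21858 + \sqrt{29245}$ ($j = \left(-32135 + \sqrt{\left(-101\right)^{2} + 138^{2}}\right) + 10277 = \left(-32135 + \sqrt{10201 + 19044}\right) + 10277 = \left(-32135 + \sqrt{29245}\right) + 10277 = -21858 + \sqrt{29245} \approx -21687.0$)
$\frac{j}{F{\left(\left(-5\right) 6 \right)}} = \frac{-21858 + \sqrt{29245}}{- \frac{59}{40}} = \left(-21858 + \sqrt{29245}\right) \left(- \frac{40}{59}\right) = \frac{874320}{59} - \frac{40 \sqrt{29245}}{59}$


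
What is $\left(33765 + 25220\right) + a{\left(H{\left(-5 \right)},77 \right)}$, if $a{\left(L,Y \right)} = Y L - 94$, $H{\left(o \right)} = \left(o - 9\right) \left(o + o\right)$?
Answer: $69671$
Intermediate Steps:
$H{\left(o \right)} = 2 o \left(-9 + o\right)$ ($H{\left(o \right)} = \left(-9 + o\right) 2 o = 2 o \left(-9 + o\right)$)
$a{\left(L,Y \right)} = -94 + L Y$ ($a{\left(L,Y \right)} = L Y - 94 = -94 + L Y$)
$\left(33765 + 25220\right) + a{\left(H{\left(-5 \right)},77 \right)} = \left(33765 + 25220\right) - \left(94 - 2 \left(-5\right) \left(-9 - 5\right) 77\right) = 58985 - \left(94 - 2 \left(-5\right) \left(-14\right) 77\right) = 58985 + \left(-94 + 140 \cdot 77\right) = 58985 + \left(-94 + 10780\right) = 58985 + 10686 = 69671$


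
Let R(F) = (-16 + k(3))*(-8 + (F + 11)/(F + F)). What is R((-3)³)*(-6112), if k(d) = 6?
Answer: -12712960/27 ≈ -4.7085e+5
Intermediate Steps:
R(F) = 80 - 5*(11 + F)/F (R(F) = (-16 + 6)*(-8 + (F + 11)/(F + F)) = -10*(-8 + (11 + F)/((2*F))) = -10*(-8 + (11 + F)*(1/(2*F))) = -10*(-8 + (11 + F)/(2*F)) = 80 - 5*(11 + F)/F)
R((-3)³)*(-6112) = (75 - 55/((-3)³))*(-6112) = (75 - 55/(-27))*(-6112) = (75 - 55*(-1/27))*(-6112) = (75 + 55/27)*(-6112) = (2080/27)*(-6112) = -12712960/27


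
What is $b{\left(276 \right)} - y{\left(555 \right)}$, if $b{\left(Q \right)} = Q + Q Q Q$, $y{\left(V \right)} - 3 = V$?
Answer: $21024294$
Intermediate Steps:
$y{\left(V \right)} = 3 + V$
$b{\left(Q \right)} = Q + Q^{3}$ ($b{\left(Q \right)} = Q + Q^{2} Q = Q + Q^{3}$)
$b{\left(276 \right)} - y{\left(555 \right)} = \left(276 + 276^{3}\right) - \left(3 + 555\right) = \left(276 + 21024576\right) - 558 = 21024852 - 558 = 21024294$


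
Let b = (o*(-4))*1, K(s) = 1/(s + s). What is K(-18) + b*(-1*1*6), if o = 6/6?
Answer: 863/36 ≈ 23.972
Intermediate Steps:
o = 1 (o = 6*(1/6) = 1)
K(s) = 1/(2*s)
b = -4 (b = (1*(-4))*1 = -4*1 = -4)
K(-18) + b*(-1*1*6) = (1/2)/(-18) - 4*(-1*1)*6 = (1/2)*(-1/18) - (-4)*6 = -1/36 - 4*(-6) = -1/36 + 24 = 863/36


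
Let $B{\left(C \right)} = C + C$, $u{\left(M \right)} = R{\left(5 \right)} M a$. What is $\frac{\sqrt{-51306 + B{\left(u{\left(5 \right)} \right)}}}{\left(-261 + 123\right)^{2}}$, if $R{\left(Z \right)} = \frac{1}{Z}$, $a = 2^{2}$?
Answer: $\frac{i \sqrt{51298}}{19044} \approx 0.011893 i$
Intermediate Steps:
$a = 4$
$u{\left(M \right)} = \frac{4 M}{5}$ ($u{\left(M \right)} = \frac{M}{5} \cdot 4 = \frac{4 M}{5}$)
$B{\left(C \right)} = 2 C$
$\frac{\sqrt{-51306 + B{\left(u{\left(5 \right)} \right)}}}{\left(-261 + 123\right)^{2}} = \frac{\sqrt{-51306 + 2 \cdot \frac{4}{5} \cdot 5}}{\left(-261 + 123\right)^{2}} = \frac{\sqrt{-51306 + 2 \cdot 4}}{\left(-138\right)^{2}} = \frac{\sqrt{-51306 + 8}}{19044} = \sqrt{-51298} \cdot \frac{1}{19044} = i \sqrt{51298} \cdot \frac{1}{19044} = \frac{i \sqrt{51298}}{19044}$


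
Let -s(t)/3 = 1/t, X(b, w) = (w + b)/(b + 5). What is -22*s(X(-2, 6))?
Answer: 99/2 ≈ 49.500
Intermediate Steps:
X(b, w) = (b + w)/(5 + b)
s(t) = -3/t
-22*s(X(-2, 6)) = -(-66)/((-2 + 6)/(5 - 2)) = -(-66)/(4/3) = -(-66)/((⅓)*4) = -(-66)/4/3 = -(-66)*3/4 = -22*(-9/4) = 99/2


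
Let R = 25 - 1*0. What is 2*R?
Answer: 50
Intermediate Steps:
R = 25 (R = 25 + 0 = 25)
2*R = 2*25 = 50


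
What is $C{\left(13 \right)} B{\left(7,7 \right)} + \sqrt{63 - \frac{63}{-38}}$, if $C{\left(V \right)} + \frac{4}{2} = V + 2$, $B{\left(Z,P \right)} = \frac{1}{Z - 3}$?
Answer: $\frac{13}{4} + \frac{3 \sqrt{10374}}{38} \approx 11.291$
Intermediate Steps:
$B{\left(Z,P \right)} = \frac{1}{-3 + Z}$
$C{\left(V \right)} = V$ ($C{\left(V \right)} = -2 + \left(V + 2\right) = -2 + \left(2 + V\right) = V$)
$C{\left(13 \right)} B{\left(7,7 \right)} + \sqrt{63 - \frac{63}{-38}} = \frac{13}{-3 + 7} + \sqrt{63 - \frac{63}{-38}} = \frac{13}{4} + \sqrt{63 - - \frac{63}{38}} = 13 \cdot \frac{1}{4} + \sqrt{63 + \frac{63}{38}} = \frac{13}{4} + \sqrt{\frac{2457}{38}} = \frac{13}{4} + \frac{3 \sqrt{10374}}{38}$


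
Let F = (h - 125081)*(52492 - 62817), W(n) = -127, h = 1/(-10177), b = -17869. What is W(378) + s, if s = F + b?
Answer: 13143018769558/10177 ≈ 1.2914e+9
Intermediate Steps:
h = -1/10177 ≈ -9.8261e-5
F = 13143201914850/10177 (F = (-1/10177 - 125081)*(52492 - 62817) = -1272949338/10177*(-10325) = 13143201914850/10177 ≈ 1.2915e+9)
s = 13143020062037/10177 (s = 13143201914850/10177 - 17869 = 13143020062037/10177 ≈ 1.2914e+9)
W(378) + s = -127 + 13143020062037/10177 = 13143018769558/10177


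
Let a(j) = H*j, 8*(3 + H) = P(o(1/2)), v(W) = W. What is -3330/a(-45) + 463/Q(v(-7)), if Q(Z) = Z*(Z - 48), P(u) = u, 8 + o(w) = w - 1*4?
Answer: -422967/27335 ≈ -15.473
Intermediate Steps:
o(w) = -12 + w (o(w) = -8 + (w - 1*4) = -8 + (w - 4) = -8 + (-4 + w) = -12 + w)
H = -71/16 (H = -3 + (-12 + 1/2)/8 = -3 + (1/8)*(-23/2) = -3 - 23/16 = -71/16 ≈ -4.4375)
a(j) = -71*j/16
Q(Z) = Z*(-48 + Z)
-3330/a(-45) + 463/Q(v(-7)) = -3330/((-71/16*(-45))) + 463/((-7*(-48 - 7))) = -3330/3195/16 + 463/((-7*(-55))) = -3330*16/3195 + 463/385 = -1184/71 + 463*(1/385) = -1184/71 + 463/385 = -422967/27335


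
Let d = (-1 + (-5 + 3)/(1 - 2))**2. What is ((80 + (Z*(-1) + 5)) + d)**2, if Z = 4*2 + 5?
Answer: 5329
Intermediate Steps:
Z = 13 (Z = 8 + 5 = 13)
d = 1 (d = (-1 - 2/(-1))**2 = (-1 - 2*(-1))**2 = (-1 + 2)**2 = 1**2 = 1)
((80 + (Z*(-1) + 5)) + d)**2 = ((80 + (13*(-1) + 5)) + 1)**2 = ((80 + (-13 + 5)) + 1)**2 = ((80 - 8) + 1)**2 = (72 + 1)**2 = 73**2 = 5329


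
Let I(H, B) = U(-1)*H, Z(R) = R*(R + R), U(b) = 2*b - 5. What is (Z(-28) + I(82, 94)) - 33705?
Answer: -32711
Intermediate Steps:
U(b) = -5 + 2*b
Z(R) = 2*R² (Z(R) = R*(2*R) = 2*R²)
I(H, B) = -7*H (I(H, B) = (-5 + 2*(-1))*H = (-5 - 2)*H = -7*H)
(Z(-28) + I(82, 94)) - 33705 = (2*(-28)² - 7*82) - 33705 = (2*784 - 574) - 33705 = (1568 - 574) - 33705 = 994 - 33705 = -32711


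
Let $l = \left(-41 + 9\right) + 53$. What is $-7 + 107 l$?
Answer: $2240$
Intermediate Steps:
$l = 21$ ($l = -32 + 53 = 21$)
$-7 + 107 l = -7 + 107 \cdot 21 = -7 + 2247 = 2240$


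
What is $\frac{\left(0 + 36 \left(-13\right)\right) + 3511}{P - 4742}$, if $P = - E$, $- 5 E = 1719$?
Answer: $- \frac{15215}{21991} \approx -0.69187$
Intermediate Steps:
$E = - \frac{1719}{5}$ ($E = \left(- \frac{1}{5}\right) 1719 = - \frac{1719}{5} \approx -343.8$)
$P = \frac{1719}{5}$ ($P = \left(-1\right) \left(- \frac{1719}{5}\right) = \frac{1719}{5} \approx 343.8$)
$\frac{\left(0 + 36 \left(-13\right)\right) + 3511}{P - 4742} = \frac{\left(0 + 36 \left(-13\right)\right) + 3511}{\frac{1719}{5} - 4742} = \frac{\left(0 - 468\right) + 3511}{- \frac{21991}{5}} = \left(-468 + 3511\right) \left(- \frac{5}{21991}\right) = 3043 \left(- \frac{5}{21991}\right) = - \frac{15215}{21991}$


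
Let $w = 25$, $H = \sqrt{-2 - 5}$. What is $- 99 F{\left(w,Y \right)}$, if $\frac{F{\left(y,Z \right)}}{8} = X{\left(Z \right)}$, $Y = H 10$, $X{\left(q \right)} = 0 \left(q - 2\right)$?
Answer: $0$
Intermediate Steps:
$H = i \sqrt{7}$ ($H = \sqrt{-7} = i \sqrt{7} \approx 2.6458 i$)
$X{\left(q \right)} = 0$ ($X{\left(q \right)} = 0 \left(-2 + q\right) = 0$)
$Y = 10 i \sqrt{7}$ ($Y = i \sqrt{7} \cdot 10 = 10 i \sqrt{7} \approx 26.458 i$)
$F{\left(y,Z \right)} = 0$ ($F{\left(y,Z \right)} = 8 \cdot 0 = 0$)
$- 99 F{\left(w,Y \right)} = \left(-99\right) 0 = 0$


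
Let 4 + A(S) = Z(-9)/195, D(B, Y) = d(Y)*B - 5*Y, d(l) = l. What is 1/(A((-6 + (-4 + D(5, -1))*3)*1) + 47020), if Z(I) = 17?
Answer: 195/9168137 ≈ 2.1269e-5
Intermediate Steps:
D(B, Y) = -5*Y + B*Y (D(B, Y) = Y*B - 5*Y = B*Y - 5*Y = -5*Y + B*Y)
A(S) = -763/195 (A(S) = -4 + 17/195 = -763/195)
1/(A((-6 + (-4 + D(5, -1))*3)*1) + 47020) = 1/(-763/195 + 47020) = 1/(9168137/195) = 195/9168137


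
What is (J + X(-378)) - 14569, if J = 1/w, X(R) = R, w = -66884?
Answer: -999715149/66884 ≈ -14947.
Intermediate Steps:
J = -1/66884 (J = 1/(-66884) = -1/66884 ≈ -1.4951e-5)
(J + X(-378)) - 14569 = (-1/66884 - 378) - 14569 = -25282153/66884 - 14569 = -999715149/66884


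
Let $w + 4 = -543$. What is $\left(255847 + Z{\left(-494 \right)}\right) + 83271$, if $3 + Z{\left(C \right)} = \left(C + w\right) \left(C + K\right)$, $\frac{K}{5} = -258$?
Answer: $2196259$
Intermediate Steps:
$K = -1290$ ($K = 5 \left(-258\right) = -1290$)
$w = -547$ ($w = -4 - 543 = -547$)
$Z{\left(C \right)} = -3 + \left(-1290 + C\right) \left(-547 + C\right)$ ($Z{\left(C \right)} = -3 + \left(C - 547\right) \left(C - 1290\right) = -3 + \left(-547 + C\right) \left(-1290 + C\right) = -3 + \left(-1290 + C\right) \left(-547 + C\right)$)
$\left(255847 + Z{\left(-494 \right)}\right) + 83271 = \left(255847 + \left(705627 + \left(-494\right)^{2} - -907478\right)\right) + 83271 = \left(255847 + \left(705627 + 244036 + 907478\right)\right) + 83271 = \left(255847 + 1857141\right) + 83271 = 2112988 + 83271 = 2196259$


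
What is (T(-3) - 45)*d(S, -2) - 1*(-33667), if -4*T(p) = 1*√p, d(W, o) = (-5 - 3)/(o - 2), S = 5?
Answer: 33577 - I*√3/2 ≈ 33577.0 - 0.86602*I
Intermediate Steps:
d(W, o) = -8/(-2 + o)
T(p) = -√p/4
(T(-3) - 45)*d(S, -2) - 1*(-33667) = (-I*√3/4 - 45)*(-8/(-2 - 2)) - 1*(-33667) = (-I*√3/4 - 45)*(-8/(-4)) + 33667 = (-I*√3/4 - 45)*(-8*(-¼)) + 33667 = (-45 - I*√3/4)*2 + 33667 = (-90 - I*√3/2) + 33667 = 33577 - I*√3/2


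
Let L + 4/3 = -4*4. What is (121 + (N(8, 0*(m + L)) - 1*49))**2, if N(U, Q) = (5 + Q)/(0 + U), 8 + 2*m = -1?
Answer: 337561/64 ≈ 5274.4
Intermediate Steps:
m = -9/2 (m = -4 + (1/2)*(-1) = -4 - 1/2 = -9/2 ≈ -4.5000)
L = -52/3 (L = -4/3 - 4*4 = -4/3 - 16 = -52/3 ≈ -17.333)
N(U, Q) = (5 + Q)/U
(121 + (N(8, 0*(m + L)) - 1*49))**2 = (121 + ((5 + 0*(-9/2 - 52/3))/8 - 1*49))**2 = (121 + ((5 + 0*(-131/6))/8 - 49))**2 = (121 + ((5 + 0)/8 - 49))**2 = (121 + ((1/8)*5 - 49))**2 = (121 + (5/8 - 49))**2 = (121 - 387/8)**2 = (581/8)**2 = 337561/64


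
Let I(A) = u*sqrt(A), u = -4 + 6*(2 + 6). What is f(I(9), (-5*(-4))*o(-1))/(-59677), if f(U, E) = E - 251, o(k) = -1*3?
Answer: 311/59677 ≈ 0.0052114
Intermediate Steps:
u = 44 (u = -4 + 6*8 = -4 + 48 = 44)
I(A) = 44*sqrt(A)
o(k) = -3
f(U, E) = -251 + E
f(I(9), (-5*(-4))*o(-1))/(-59677) = (-251 - 5*(-4)*(-3))/(-59677) = (-251 + 20*(-3))*(-1/59677) = (-251 - 60)*(-1/59677) = -311*(-1/59677) = 311/59677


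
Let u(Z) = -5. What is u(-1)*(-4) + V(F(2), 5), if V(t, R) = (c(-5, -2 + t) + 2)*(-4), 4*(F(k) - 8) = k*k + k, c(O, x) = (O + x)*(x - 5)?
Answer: -13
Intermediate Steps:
c(O, x) = (-5 + x)*(O + x) (c(O, x) = (O + x)*(-5 + x) = (-5 + x)*(O + x))
F(k) = 8 + k/4 + k²/4 (F(k) = 8 + (k*k + k)/4 = 8 + (k² + k)/4 = 8 + (k + k²)/4 = 8 + (k/4 + k²/4) = 8 + k/4 + k²/4)
V(t, R) = -188 - 4*(-2 + t)² + 40*t (V(t, R) = (((-2 + t)² - 5*(-5) - 5*(-2 + t) - 5*(-2 + t)) + 2)*(-4) = (((-2 + t)² + 25 + (10 - 5*t) + (10 - 5*t)) + 2)*(-4) = ((45 + (-2 + t)² - 10*t) + 2)*(-4) = (47 + (-2 + t)² - 10*t)*(-4) = -188 - 4*(-2 + t)² + 40*t)
u(-1)*(-4) + V(F(2), 5) = -5*(-4) + (-204 - 4*(8 + (¼)*2 + (¼)*2²)² + 56*(8 + (¼)*2 + (¼)*2²)) = 20 + (-204 - 4*(8 + ½ + (¼)*4)² + 56*(8 + ½ + (¼)*4)) = 20 + (-204 - 4*(8 + ½ + 1)² + 56*(8 + ½ + 1)) = 20 + (-204 - 4*(19/2)² + 56*(19/2)) = 20 + (-204 - 4*361/4 + 532) = 20 + (-204 - 361 + 532) = 20 - 33 = -13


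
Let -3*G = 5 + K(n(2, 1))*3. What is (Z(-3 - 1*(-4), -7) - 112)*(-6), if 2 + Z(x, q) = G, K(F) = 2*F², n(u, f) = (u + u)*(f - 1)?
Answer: 694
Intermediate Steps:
n(u, f) = 2*u*(-1 + f) (n(u, f) = (2*u)*(-1 + f) = 2*u*(-1 + f))
G = -5/3 (G = -(5 + (2*(2*2*(-1 + 1))²)*3)/3 = -(5 + (2*(2*2*0)²)*3)/3 = -(5 + (2*0²)*3)/3 = -(5 + (2*0)*3)/3 = -(5 + 0*3)/3 = -(5 + 0)/3 = -⅓*5 = -5/3 ≈ -1.6667)
Z(x, q) = -11/3 (Z(x, q) = -2 - 5/3 = -11/3)
(Z(-3 - 1*(-4), -7) - 112)*(-6) = (-11/3 - 112)*(-6) = -347/3*(-6) = 694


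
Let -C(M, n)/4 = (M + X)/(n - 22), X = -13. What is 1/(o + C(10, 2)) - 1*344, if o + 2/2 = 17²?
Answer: -494323/1437 ≈ -344.00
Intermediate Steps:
o = 288 (o = -1 + 17² = -1 + 289 = 288)
C(M, n) = -4*(-13 + M)/(-22 + n) (C(M, n) = -4*(M - 13)/(n - 22) = -4*(-13 + M)/(-22 + n))
1/(o + C(10, 2)) - 1*344 = 1/(288 + 4*(13 - 1*10)/(-22 + 2)) - 1*344 = 1/(288 + 4*(13 - 10)/(-20)) - 344 = 1/(288 + 4*(-1/20)*3) - 344 = 1/(288 - ⅗) - 344 = 1/(1437/5) - 344 = 5/1437 - 344 = -494323/1437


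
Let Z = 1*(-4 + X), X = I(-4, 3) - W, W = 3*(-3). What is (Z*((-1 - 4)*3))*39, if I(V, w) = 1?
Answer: -3510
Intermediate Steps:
W = -9
X = 10 (X = 1 - 1*(-9) = 1 + 9 = 10)
Z = 6 (Z = 1*(-4 + 10) = 1*6 = 6)
(Z*((-1 - 4)*3))*39 = (6*((-1 - 4)*3))*39 = (6*(-5*3))*39 = (6*(-15))*39 = -90*39 = -3510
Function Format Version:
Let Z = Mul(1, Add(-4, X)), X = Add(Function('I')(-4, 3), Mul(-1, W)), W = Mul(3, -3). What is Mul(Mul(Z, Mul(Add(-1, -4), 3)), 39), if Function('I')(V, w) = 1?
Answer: -3510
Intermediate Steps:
W = -9
X = 10 (X = Add(1, Mul(-1, -9)) = Add(1, 9) = 10)
Z = 6 (Z = Mul(1, Add(-4, 10)) = Mul(1, 6) = 6)
Mul(Mul(Z, Mul(Add(-1, -4), 3)), 39) = Mul(Mul(6, Mul(Add(-1, -4), 3)), 39) = Mul(Mul(6, Mul(-5, 3)), 39) = Mul(Mul(6, -15), 39) = Mul(-90, 39) = -3510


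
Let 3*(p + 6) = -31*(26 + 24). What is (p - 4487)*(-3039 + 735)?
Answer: 11542272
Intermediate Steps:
p = -1568/3 (p = -6 + (-31*(26 + 24))/3 = -6 + (-31*50)/3 = -6 + (⅓)*(-1550) = -6 - 1550/3 = -1568/3 ≈ -522.67)
(p - 4487)*(-3039 + 735) = (-1568/3 - 4487)*(-3039 + 735) = -15029/3*(-2304) = 11542272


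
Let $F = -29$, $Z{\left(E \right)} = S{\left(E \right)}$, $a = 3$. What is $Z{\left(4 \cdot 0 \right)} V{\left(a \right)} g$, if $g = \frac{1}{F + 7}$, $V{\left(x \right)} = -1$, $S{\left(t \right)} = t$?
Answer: $0$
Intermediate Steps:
$Z{\left(E \right)} = E$
$g = - \frac{1}{22}$ ($g = \frac{1}{-29 + 7} = \frac{1}{-22} = - \frac{1}{22} \approx -0.045455$)
$Z{\left(4 \cdot 0 \right)} V{\left(a \right)} g = 4 \cdot 0 \left(-1\right) \left(- \frac{1}{22}\right) = 0 \left(-1\right) \left(- \frac{1}{22}\right) = 0 \left(- \frac{1}{22}\right) = 0$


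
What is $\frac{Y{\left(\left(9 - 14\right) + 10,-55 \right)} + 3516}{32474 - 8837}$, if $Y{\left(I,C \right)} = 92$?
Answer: $\frac{3608}{23637} \approx 0.15264$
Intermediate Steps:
$\frac{Y{\left(\left(9 - 14\right) + 10,-55 \right)} + 3516}{32474 - 8837} = \frac{92 + 3516}{32474 - 8837} = \frac{3608}{23637}$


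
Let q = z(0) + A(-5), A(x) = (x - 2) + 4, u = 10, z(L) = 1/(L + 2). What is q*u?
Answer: -25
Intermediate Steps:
z(L) = 1/(2 + L)
A(x) = 2 + x (A(x) = (-2 + x) + 4 = 2 + x)
q = -5/2 (q = 1/(2 + 0) + (2 - 5) = 1/2 - 3 = ½ - 3 = -5/2 ≈ -2.5000)
q*u = -5/2*10 = -25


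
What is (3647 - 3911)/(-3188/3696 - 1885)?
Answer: 243936/1742537 ≈ 0.13999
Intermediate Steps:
(3647 - 3911)/(-3188/3696 - 1885) = -264/(-3188*1/3696 - 1885) = -264/(-797/924 - 1885) = -264/(-1742537/924) = -264*(-924/1742537) = 243936/1742537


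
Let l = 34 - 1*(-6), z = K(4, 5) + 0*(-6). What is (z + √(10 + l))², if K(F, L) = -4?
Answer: 66 - 40*√2 ≈ 9.4315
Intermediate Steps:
z = -4 (z = -4 + 0*(-6) = -4 + 0 = -4)
l = 40 (l = 34 + 6 = 40)
(z + √(10 + l))² = (-4 + √(10 + 40))² = (-4 + √50)² = (-4 + 5*√2)²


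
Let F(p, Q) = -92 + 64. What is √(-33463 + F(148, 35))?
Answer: I*√33491 ≈ 183.01*I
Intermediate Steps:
F(p, Q) = -28
√(-33463 + F(148, 35)) = √(-33463 - 28) = √(-33491) = I*√33491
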